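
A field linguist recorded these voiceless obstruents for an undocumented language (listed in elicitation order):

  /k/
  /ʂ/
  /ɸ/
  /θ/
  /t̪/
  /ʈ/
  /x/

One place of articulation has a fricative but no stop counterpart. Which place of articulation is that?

bilabial: stop —, fricative /ɸ/.
dental: stop /t̪/, fricative /θ/.
retroflex: stop /ʈ/, fricative /ʂ/.
velar: stop /k/, fricative /x/.
Every place of articulation has a stop member except bilabial, where /p/ would be expected.

bilabial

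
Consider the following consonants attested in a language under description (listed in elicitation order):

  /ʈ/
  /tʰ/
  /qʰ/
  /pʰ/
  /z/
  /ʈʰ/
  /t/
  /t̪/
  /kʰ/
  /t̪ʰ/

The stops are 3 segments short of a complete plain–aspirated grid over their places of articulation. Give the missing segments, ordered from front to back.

/p/, /k/, /q/

place of articulation  plain     aspirated
bilabial          —         pʰ      
dental            t̪        t̪ʰ     
alveolar          t         tʰ      
retroflex         ʈ         ʈʰ      
velar             —         kʰ      
uvular            —         qʰ      
Gaps, from front to back: bilabial lacks plain (/p/); velar lacks plain (/k/); uvular lacks plain (/q/).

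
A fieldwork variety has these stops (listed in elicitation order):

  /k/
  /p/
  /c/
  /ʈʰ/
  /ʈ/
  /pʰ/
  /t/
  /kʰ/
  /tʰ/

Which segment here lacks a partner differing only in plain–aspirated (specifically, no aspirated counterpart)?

/c/

Bilabial: /p/ ~ /pʰ/
Alveolar: /t/ ~ /tʰ/
Retroflex: /ʈ/ ~ /ʈʰ/
Velar: /k/ ~ /kʰ/
Palatal: only /c/ (plain); no aspirated partner.
So /c/ is the unpaired segment.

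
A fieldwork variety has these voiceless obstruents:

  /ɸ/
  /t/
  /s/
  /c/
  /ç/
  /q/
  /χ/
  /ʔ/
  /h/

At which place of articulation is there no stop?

bilabial

bilabial: stop —, fricative /ɸ/.
alveolar: stop /t/, fricative /s/.
palatal: stop /c/, fricative /ç/.
uvular: stop /q/, fricative /χ/.
glottal: stop /ʔ/, fricative /h/.
Every place of articulation has a stop member except bilabial, where /p/ would be expected.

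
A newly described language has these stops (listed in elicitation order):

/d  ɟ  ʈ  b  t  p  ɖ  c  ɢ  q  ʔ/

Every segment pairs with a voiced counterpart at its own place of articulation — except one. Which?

Bilabial: /p/ ~ /b/
Alveolar: /t/ ~ /d/
Retroflex: /ʈ/ ~ /ɖ/
Palatal: /c/ ~ /ɟ/
Uvular: /q/ ~ /ɢ/
Glottal: only /ʔ/ (voiceless); no voiced partner.
So /ʔ/ is the unpaired segment.

/ʔ/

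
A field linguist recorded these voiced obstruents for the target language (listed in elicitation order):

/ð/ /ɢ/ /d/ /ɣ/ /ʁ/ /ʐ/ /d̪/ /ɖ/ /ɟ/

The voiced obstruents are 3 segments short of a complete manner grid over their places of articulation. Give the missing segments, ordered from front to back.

/z/, /ʝ/, /ɡ/

dental: stop /d̪/, fricative /ð/.
alveolar: stop /d/, fricative —.
retroflex: stop /ɖ/, fricative /ʐ/.
palatal: stop /ɟ/, fricative —.
velar: stop —, fricative /ɣ/.
uvular: stop /ɢ/, fricative /ʁ/.
Gaps, from front to back: alveolar lacks fricative (/z/); palatal lacks fricative (/ʝ/); velar lacks stop (/ɡ/).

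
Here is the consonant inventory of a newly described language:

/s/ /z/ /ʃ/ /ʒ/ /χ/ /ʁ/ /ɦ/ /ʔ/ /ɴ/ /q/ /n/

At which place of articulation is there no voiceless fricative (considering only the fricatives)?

glottal

alveolar: voiceless /s/, voiced /z/.
postalveolar: voiceless /ʃ/, voiced /ʒ/.
uvular: voiceless /χ/, voiced /ʁ/.
glottal: voiceless —, voiced /ɦ/.
Every place of articulation has a voiceless member except glottal, where /h/ would be expected.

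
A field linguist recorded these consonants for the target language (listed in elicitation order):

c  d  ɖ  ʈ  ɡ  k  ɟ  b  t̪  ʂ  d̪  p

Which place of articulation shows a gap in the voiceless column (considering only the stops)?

alveolar

place of articulation  voiceless  voiced  
bilabial          p         b       
dental            t̪        d̪      
alveolar          —         d       
retroflex         ʈ         ɖ       
palatal           c         ɟ       
velar             k         ɡ       
Every place of articulation has a voiceless member except alveolar, where /t/ would be expected.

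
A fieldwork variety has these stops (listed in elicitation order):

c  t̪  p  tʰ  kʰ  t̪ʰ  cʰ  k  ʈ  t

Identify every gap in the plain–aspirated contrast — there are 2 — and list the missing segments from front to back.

/pʰ/, /ʈʰ/

Plain: /p/ (bilabial), /t̪/ (dental), /t/ (alveolar), /ʈ/ (retroflex), /c/ (palatal), /k/ (velar).
Aspirated: /t̪ʰ/ (dental), /tʰ/ (alveolar), /cʰ/ (palatal), /kʰ/ (velar).
Gaps, from front to back: bilabial lacks aspirated (/pʰ/); retroflex lacks aspirated (/ʈʰ/).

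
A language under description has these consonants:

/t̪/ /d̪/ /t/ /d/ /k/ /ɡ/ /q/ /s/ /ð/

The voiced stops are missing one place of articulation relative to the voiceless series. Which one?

Voiceless: /t̪/ (dental), /t/ (alveolar), /k/ (velar), /q/ (uvular).
Voiced: /d̪/ (dental), /d/ (alveolar), /ɡ/ (velar).
Every place of articulation has a voiced member except uvular, where /ɢ/ would be expected.

uvular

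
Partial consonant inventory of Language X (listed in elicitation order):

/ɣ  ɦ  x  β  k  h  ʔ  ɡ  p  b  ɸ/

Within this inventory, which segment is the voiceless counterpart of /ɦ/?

/h/

/ɦ/ is a voiced glottal fricative.
The voiceless counterpart is a voiceless glottal fricative — in this inventory, /h/.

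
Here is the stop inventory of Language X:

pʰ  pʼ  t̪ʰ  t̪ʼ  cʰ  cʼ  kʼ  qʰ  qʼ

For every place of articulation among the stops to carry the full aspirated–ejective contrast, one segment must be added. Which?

bilabial: aspirated /pʰ/, ejective /pʼ/.
dental: aspirated /t̪ʰ/, ejective /t̪ʼ/.
palatal: aspirated /cʰ/, ejective /cʼ/.
velar: aspirated —, ejective /kʼ/.
uvular: aspirated /qʰ/, ejective /qʼ/.
The velar row has no aspirated member, so the gap is the aspirated velar stop /kʰ/.

/kʰ/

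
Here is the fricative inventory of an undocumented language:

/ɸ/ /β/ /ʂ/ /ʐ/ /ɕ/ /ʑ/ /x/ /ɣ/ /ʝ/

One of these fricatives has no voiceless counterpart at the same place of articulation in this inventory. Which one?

/ʝ/

Bilabial: /ɸ/ ~ /β/
Retroflex: /ʂ/ ~ /ʐ/
Alveolo-palatal: /ɕ/ ~ /ʑ/
Velar: /x/ ~ /ɣ/
Palatal: only /ʝ/ (voiced); no voiceless partner.
So /ʝ/ is the unpaired segment.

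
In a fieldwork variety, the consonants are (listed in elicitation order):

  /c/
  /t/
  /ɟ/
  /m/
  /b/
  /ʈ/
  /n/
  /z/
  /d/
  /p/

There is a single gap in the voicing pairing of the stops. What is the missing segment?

/ɖ/

Voiceless: /p/ (bilabial), /t/ (alveolar), /ʈ/ (retroflex), /c/ (palatal).
Voiced: /b/ (bilabial), /d/ (alveolar), /ɟ/ (palatal).
The retroflex row has no voiced member, so the gap is the voiced retroflex stop /ɖ/.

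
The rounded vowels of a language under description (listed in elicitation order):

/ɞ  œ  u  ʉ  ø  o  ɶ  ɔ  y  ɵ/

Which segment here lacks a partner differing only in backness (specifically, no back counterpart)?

High: /y/ ~ /ʉ/ ~ /u/
High-mid: /ø/ ~ /ɵ/ ~ /o/
Low-mid: /œ/ ~ /ɞ/ ~ /ɔ/
Low: only /ɶ/ (front); no back partner.
So /ɶ/ is the unpaired segment.

/ɶ/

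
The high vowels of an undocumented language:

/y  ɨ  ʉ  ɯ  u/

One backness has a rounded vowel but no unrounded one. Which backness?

front

Unrounded: /ɨ/ (central), /ɯ/ (back).
Rounded: /y/ (front), /ʉ/ (central), /u/ (back).
Every backness has an unrounded member except front, where /i/ would be expected.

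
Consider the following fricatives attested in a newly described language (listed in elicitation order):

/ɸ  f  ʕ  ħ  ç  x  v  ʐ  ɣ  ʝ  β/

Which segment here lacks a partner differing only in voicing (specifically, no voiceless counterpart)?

Bilabial: /ɸ/ ~ /β/
Labiodental: /f/ ~ /v/
Palatal: /ç/ ~ /ʝ/
Velar: /x/ ~ /ɣ/
Pharyngeal: /ħ/ ~ /ʕ/
Retroflex: only /ʐ/ (voiced); no voiceless partner.
So /ʐ/ is the unpaired segment.

/ʐ/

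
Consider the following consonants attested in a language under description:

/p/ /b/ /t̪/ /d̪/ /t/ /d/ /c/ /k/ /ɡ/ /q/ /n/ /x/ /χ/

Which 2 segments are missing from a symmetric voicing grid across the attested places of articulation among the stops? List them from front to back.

/ɟ/, /ɢ/

place of articulation  voiceless  voiced  
bilabial          p         b       
dental            t̪        d̪      
alveolar          t         d       
palatal           c         —       
velar             k         ɡ       
uvular            q         —       
Gaps, from front to back: palatal lacks voiced (/ɟ/); uvular lacks voiced (/ɢ/).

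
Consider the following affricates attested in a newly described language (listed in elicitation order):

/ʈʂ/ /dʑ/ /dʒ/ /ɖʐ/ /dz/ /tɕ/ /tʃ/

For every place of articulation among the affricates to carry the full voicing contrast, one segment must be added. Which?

alveolar: voiceless —, voiced /dz/.
postalveolar: voiceless /tʃ/, voiced /dʒ/.
retroflex: voiceless /ʈʂ/, voiced /ɖʐ/.
alveolo-palatal: voiceless /tɕ/, voiced /dʑ/.
The alveolar row has no voiceless member, so the gap is the voiceless alveolar affricate /ts/.

/ts/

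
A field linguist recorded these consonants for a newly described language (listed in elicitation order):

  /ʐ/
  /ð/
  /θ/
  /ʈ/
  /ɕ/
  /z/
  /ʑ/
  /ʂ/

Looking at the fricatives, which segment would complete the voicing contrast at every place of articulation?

/s/

place of articulation  voiceless  voiced  
dental            θ         ð       
alveolar          —         z       
retroflex         ʂ         ʐ       
alveolo-palatal   ɕ         ʑ       
The alveolar row has no voiceless member, so the gap is the voiceless alveolar fricative /s/.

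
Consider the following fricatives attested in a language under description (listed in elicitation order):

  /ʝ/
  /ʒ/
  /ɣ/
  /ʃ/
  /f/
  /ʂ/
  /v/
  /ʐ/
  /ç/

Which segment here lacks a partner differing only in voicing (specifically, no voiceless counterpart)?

Labiodental: /f/ ~ /v/
Postalveolar: /ʃ/ ~ /ʒ/
Retroflex: /ʂ/ ~ /ʐ/
Palatal: /ç/ ~ /ʝ/
Velar: only /ɣ/ (voiced); no voiceless partner.
So /ɣ/ is the unpaired segment.

/ɣ/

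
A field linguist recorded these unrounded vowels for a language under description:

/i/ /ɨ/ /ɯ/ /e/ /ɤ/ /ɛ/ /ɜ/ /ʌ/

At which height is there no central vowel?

high-mid

high: front /i/, central /ɨ/, back /ɯ/.
high-mid: front /e/, central —, back /ɤ/.
low-mid: front /ɛ/, central /ɜ/, back /ʌ/.
Every height has a central member except high-mid, where /ɘ/ would be expected.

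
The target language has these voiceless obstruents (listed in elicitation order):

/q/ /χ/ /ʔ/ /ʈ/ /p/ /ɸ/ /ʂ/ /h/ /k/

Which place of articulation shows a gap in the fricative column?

Stop: /p/ (bilabial), /ʈ/ (retroflex), /k/ (velar), /q/ (uvular), /ʔ/ (glottal).
Fricative: /ɸ/ (bilabial), /ʂ/ (retroflex), /χ/ (uvular), /h/ (glottal).
Every place of articulation has a fricative member except velar, where /x/ would be expected.

velar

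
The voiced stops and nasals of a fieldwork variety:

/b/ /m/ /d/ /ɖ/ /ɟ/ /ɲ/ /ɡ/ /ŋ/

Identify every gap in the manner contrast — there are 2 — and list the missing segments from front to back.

bilabial: oral stop /b/, nasal /m/.
alveolar: oral stop /d/, nasal —.
retroflex: oral stop /ɖ/, nasal —.
palatal: oral stop /ɟ/, nasal /ɲ/.
velar: oral stop /ɡ/, nasal /ŋ/.
Gaps, from front to back: alveolar lacks nasal (/n/); retroflex lacks nasal (/ɳ/).

/n/, /ɳ/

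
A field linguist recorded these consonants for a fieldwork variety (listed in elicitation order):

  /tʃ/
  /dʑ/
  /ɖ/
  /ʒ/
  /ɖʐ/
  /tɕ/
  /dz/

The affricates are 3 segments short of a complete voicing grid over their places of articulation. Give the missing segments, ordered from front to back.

Voiceless: /tʃ/ (postalveolar), /tɕ/ (alveolo-palatal).
Voiced: /dz/ (alveolar), /ɖʐ/ (retroflex), /dʑ/ (alveolo-palatal).
Gaps, from front to back: alveolar lacks voiceless (/ts/); postalveolar lacks voiced (/dʒ/); retroflex lacks voiceless (/ʈʂ/).

/ts/, /dʒ/, /ʈʂ/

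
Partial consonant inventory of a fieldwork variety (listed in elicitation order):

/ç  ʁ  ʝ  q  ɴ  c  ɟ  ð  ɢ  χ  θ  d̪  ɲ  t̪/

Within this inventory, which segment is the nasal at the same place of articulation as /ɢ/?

/ɴ/

/ɢ/ is a voiced uvular stop.
The nasal at the same place is an uvular nasal — in this inventory, /ɴ/.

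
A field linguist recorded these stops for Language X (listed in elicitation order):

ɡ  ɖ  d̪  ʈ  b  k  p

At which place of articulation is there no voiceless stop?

Voiceless: /p/ (bilabial), /ʈ/ (retroflex), /k/ (velar).
Voiced: /b/ (bilabial), /d̪/ (dental), /ɖ/ (retroflex), /ɡ/ (velar).
Every place of articulation has a voiceless member except dental, where /t̪/ would be expected.

dental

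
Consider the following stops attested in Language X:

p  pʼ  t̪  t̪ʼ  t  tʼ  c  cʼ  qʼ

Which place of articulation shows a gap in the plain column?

place of articulation  plain     ejective
bilabial          p         pʼ      
dental            t̪        t̪ʼ     
alveolar          t         tʼ      
palatal           c         cʼ      
uvular            —         qʼ      
Every place of articulation has a plain member except uvular, where /q/ would be expected.

uvular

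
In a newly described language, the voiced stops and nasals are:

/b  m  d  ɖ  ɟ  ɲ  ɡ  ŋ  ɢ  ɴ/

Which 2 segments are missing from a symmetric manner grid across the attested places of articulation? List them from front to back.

place of articulation  oral stop  nasal   
bilabial          b         m       
alveolar          d         —       
retroflex         ɖ         —       
palatal           ɟ         ɲ       
velar             ɡ         ŋ       
uvular            ɢ         ɴ       
Gaps, from front to back: alveolar lacks nasal (/n/); retroflex lacks nasal (/ɳ/).

/n/, /ɳ/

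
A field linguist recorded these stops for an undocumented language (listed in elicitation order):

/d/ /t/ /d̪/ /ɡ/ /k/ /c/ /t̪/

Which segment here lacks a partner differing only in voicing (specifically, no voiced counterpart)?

Dental: /t̪/ ~ /d̪/
Alveolar: /t/ ~ /d/
Velar: /k/ ~ /ɡ/
Palatal: only /c/ (voiceless); no voiced partner.
So /c/ is the unpaired segment.

/c/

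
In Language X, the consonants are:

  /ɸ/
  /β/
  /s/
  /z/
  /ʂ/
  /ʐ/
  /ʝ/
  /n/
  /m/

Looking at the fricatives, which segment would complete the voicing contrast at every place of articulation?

Voiceless: /ɸ/ (bilabial), /s/ (alveolar), /ʂ/ (retroflex).
Voiced: /β/ (bilabial), /z/ (alveolar), /ʐ/ (retroflex), /ʝ/ (palatal).
The palatal row has no voiceless member, so the gap is the voiceless palatal fricative /ç/.

/ç/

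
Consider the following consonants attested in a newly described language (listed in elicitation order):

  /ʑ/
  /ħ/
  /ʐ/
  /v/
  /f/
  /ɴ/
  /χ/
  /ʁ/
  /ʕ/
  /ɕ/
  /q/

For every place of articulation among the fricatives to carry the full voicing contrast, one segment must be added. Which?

place of articulation  voiceless  voiced  
labiodental       f         v       
retroflex         —         ʐ       
alveolo-palatal   ɕ         ʑ       
uvular            χ         ʁ       
pharyngeal        ħ         ʕ       
The retroflex row has no voiceless member, so the gap is the voiceless retroflex fricative /ʂ/.

/ʂ/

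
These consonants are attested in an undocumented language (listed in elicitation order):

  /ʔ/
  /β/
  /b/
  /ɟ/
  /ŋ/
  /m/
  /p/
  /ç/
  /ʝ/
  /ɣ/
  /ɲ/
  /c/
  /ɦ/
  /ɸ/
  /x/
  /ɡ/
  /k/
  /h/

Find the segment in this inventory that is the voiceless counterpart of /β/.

/β/ is a voiced bilabial fricative.
The voiceless counterpart is a voiceless bilabial fricative — in this inventory, /ɸ/.

/ɸ/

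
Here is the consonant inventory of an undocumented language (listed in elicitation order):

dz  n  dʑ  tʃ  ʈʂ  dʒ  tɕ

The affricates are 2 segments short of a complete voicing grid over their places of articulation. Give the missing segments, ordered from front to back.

alveolar: voiceless —, voiced /dz/.
postalveolar: voiceless /tʃ/, voiced /dʒ/.
retroflex: voiceless /ʈʂ/, voiced —.
alveolo-palatal: voiceless /tɕ/, voiced /dʑ/.
Gaps, from front to back: alveolar lacks voiceless (/ts/); retroflex lacks voiced (/ɖʐ/).

/ts/, /ɖʐ/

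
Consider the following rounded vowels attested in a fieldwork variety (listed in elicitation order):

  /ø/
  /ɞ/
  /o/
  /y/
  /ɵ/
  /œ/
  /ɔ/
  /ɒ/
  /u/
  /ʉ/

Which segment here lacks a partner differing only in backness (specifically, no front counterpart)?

High: /y/ ~ /ʉ/ ~ /u/
High-mid: /ø/ ~ /ɵ/ ~ /o/
Low-mid: /œ/ ~ /ɞ/ ~ /ɔ/
Low: only /ɒ/ (back); no front partner.
So /ɒ/ is the unpaired segment.

/ɒ/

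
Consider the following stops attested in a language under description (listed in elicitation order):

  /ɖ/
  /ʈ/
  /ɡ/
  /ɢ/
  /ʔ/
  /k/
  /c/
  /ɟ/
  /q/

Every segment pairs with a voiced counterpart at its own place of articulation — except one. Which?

/ʔ/

Retroflex: /ʈ/ ~ /ɖ/
Palatal: /c/ ~ /ɟ/
Velar: /k/ ~ /ɡ/
Uvular: /q/ ~ /ɢ/
Glottal: only /ʔ/ (voiceless); no voiced partner.
So /ʔ/ is the unpaired segment.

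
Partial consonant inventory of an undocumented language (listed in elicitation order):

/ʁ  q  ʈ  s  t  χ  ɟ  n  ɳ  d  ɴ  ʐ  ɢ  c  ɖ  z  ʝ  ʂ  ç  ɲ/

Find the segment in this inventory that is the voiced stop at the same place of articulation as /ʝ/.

/ɟ/

/ʝ/ is a voiced palatal fricative.
The voiced stop at the same place is a voiced palatal stop — in this inventory, /ɟ/.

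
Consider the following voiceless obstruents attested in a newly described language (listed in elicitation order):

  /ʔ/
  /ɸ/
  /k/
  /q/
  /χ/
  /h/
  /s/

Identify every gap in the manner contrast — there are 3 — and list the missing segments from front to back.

place of articulation  stop      fricative
bilabial          —         ɸ       
alveolar          —         s       
velar             k         —       
uvular            q         χ       
glottal           ʔ         h       
Gaps, from front to back: bilabial lacks stop (/p/); alveolar lacks stop (/t/); velar lacks fricative (/x/).

/p/, /t/, /x/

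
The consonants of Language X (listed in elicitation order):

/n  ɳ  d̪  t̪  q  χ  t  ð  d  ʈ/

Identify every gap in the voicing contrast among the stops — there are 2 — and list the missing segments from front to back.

Voiceless: /t̪/ (dental), /t/ (alveolar), /ʈ/ (retroflex), /q/ (uvular).
Voiced: /d̪/ (dental), /d/ (alveolar).
Gaps, from front to back: retroflex lacks voiced (/ɖ/); uvular lacks voiced (/ɢ/).

/ɖ/, /ɢ/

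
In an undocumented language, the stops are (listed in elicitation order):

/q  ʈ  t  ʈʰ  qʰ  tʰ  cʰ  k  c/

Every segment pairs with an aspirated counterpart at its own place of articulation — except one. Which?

Alveolar: /t/ ~ /tʰ/
Retroflex: /ʈ/ ~ /ʈʰ/
Palatal: /c/ ~ /cʰ/
Uvular: /q/ ~ /qʰ/
Velar: only /k/ (plain); no aspirated partner.
So /k/ is the unpaired segment.

/k/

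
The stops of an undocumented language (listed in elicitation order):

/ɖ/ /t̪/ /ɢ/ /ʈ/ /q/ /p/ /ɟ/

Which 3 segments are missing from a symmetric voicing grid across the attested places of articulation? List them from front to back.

/b/, /d̪/, /c/

bilabial: voiceless /p/, voiced —.
dental: voiceless /t̪/, voiced —.
retroflex: voiceless /ʈ/, voiced /ɖ/.
palatal: voiceless —, voiced /ɟ/.
uvular: voiceless /q/, voiced /ɢ/.
Gaps, from front to back: bilabial lacks voiced (/b/); dental lacks voiced (/d̪/); palatal lacks voiceless (/c/).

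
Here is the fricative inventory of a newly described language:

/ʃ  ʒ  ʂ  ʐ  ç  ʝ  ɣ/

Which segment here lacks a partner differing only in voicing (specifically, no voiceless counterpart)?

/ɣ/

Postalveolar: /ʃ/ ~ /ʒ/
Retroflex: /ʂ/ ~ /ʐ/
Palatal: /ç/ ~ /ʝ/
Velar: only /ɣ/ (voiced); no voiceless partner.
So /ɣ/ is the unpaired segment.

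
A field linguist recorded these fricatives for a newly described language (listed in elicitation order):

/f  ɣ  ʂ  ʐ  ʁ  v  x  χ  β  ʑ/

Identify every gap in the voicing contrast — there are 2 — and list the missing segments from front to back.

bilabial: voiceless —, voiced /β/.
labiodental: voiceless /f/, voiced /v/.
retroflex: voiceless /ʂ/, voiced /ʐ/.
alveolo-palatal: voiceless —, voiced /ʑ/.
velar: voiceless /x/, voiced /ɣ/.
uvular: voiceless /χ/, voiced /ʁ/.
Gaps, from front to back: bilabial lacks voiceless (/ɸ/); alveolo-palatal lacks voiceless (/ɕ/).

/ɸ/, /ɕ/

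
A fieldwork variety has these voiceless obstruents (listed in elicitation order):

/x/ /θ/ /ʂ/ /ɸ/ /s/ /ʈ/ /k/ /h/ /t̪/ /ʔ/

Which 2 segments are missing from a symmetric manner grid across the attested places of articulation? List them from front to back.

/p/, /t/

place of articulation  stop      fricative
bilabial          —         ɸ       
dental            t̪        θ       
alveolar          —         s       
retroflex         ʈ         ʂ       
velar             k         x       
glottal           ʔ         h       
Gaps, from front to back: bilabial lacks stop (/p/); alveolar lacks stop (/t/).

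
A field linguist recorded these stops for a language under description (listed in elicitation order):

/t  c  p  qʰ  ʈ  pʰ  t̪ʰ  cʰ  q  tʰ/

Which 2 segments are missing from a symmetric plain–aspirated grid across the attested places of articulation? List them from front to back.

Plain: /p/ (bilabial), /t/ (alveolar), /ʈ/ (retroflex), /c/ (palatal), /q/ (uvular).
Aspirated: /pʰ/ (bilabial), /t̪ʰ/ (dental), /tʰ/ (alveolar), /cʰ/ (palatal), /qʰ/ (uvular).
Gaps, from front to back: dental lacks plain (/t̪/); retroflex lacks aspirated (/ʈʰ/).

/t̪/, /ʈʰ/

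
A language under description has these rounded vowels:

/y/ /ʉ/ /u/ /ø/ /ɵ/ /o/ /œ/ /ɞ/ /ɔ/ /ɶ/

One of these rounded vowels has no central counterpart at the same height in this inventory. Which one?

High: /y/ ~ /ʉ/ ~ /u/
High-mid: /ø/ ~ /ɵ/ ~ /o/
Low-mid: /œ/ ~ /ɞ/ ~ /ɔ/
Low: only /ɶ/ (front); no central partner.
So /ɶ/ is the unpaired segment.

/ɶ/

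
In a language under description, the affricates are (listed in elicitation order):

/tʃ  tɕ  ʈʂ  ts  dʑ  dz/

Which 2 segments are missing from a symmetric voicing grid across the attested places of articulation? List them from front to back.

/dʒ/, /ɖʐ/

Voiceless: /ts/ (alveolar), /tʃ/ (postalveolar), /ʈʂ/ (retroflex), /tɕ/ (alveolo-palatal).
Voiced: /dz/ (alveolar), /dʑ/ (alveolo-palatal).
Gaps, from front to back: postalveolar lacks voiced (/dʒ/); retroflex lacks voiced (/ɖʐ/).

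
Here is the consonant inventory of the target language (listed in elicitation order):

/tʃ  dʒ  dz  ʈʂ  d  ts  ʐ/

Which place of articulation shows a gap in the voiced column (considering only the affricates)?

Voiceless: /ts/ (alveolar), /tʃ/ (postalveolar), /ʈʂ/ (retroflex).
Voiced: /dz/ (alveolar), /dʒ/ (postalveolar).
Every place of articulation has a voiced member except retroflex, where /ɖʐ/ would be expected.

retroflex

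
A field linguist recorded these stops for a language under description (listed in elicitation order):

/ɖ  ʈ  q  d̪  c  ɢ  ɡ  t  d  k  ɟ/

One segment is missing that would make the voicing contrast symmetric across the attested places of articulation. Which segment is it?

place of articulation  voiceless  voiced  
dental            —         d̪      
alveolar          t         d       
retroflex         ʈ         ɖ       
palatal           c         ɟ       
velar             k         ɡ       
uvular            q         ɢ       
The dental row has no voiceless member, so the gap is the voiceless dental stop /t̪/.

/t̪/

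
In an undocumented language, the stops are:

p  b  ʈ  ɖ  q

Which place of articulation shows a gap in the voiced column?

Voiceless: /p/ (bilabial), /ʈ/ (retroflex), /q/ (uvular).
Voiced: /b/ (bilabial), /ɖ/ (retroflex).
Every place of articulation has a voiced member except uvular, where /ɢ/ would be expected.

uvular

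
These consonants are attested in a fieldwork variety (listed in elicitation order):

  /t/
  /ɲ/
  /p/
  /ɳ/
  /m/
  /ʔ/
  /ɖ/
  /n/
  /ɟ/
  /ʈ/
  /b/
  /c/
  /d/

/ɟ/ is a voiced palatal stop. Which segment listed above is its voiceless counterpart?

The voiceless counterpart is a voiceless palatal stop — in this inventory, /c/.

/c/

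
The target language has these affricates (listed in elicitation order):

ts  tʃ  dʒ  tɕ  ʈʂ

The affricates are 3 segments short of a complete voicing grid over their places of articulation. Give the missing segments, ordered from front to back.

place of articulation  voiceless  voiced  
alveolar          ts        —       
postalveolar      tʃ        dʒ      
retroflex         ʈʂ        —       
alveolo-palatal   tɕ        —       
Gaps, from front to back: alveolar lacks voiced (/dz/); retroflex lacks voiced (/ɖʐ/); alveolo-palatal lacks voiced (/dʑ/).

/dz/, /ɖʐ/, /dʑ/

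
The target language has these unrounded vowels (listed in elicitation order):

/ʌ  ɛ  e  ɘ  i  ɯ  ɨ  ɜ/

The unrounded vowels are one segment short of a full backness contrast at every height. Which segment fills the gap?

/ɤ/

high: front /i/, central /ɨ/, back /ɯ/.
high-mid: front /e/, central /ɘ/, back —.
low-mid: front /ɛ/, central /ɜ/, back /ʌ/.
The high-mid row has no back member, so the gap is the high-mid back unrounded vowel /ɤ/.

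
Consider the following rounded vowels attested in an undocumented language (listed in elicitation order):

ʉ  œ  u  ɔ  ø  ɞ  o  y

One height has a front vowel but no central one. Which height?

high-mid

Front: /y/ (high), /ø/ (high-mid), /œ/ (low-mid).
Central: /ʉ/ (high), /ɞ/ (low-mid).
Back: /u/ (high), /o/ (high-mid), /ɔ/ (low-mid).
Every height has a central member except high-mid, where /ɵ/ would be expected.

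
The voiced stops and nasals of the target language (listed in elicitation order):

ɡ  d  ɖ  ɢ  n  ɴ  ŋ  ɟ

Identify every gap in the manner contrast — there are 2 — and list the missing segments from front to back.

Oral stop: /d/ (alveolar), /ɖ/ (retroflex), /ɟ/ (palatal), /ɡ/ (velar), /ɢ/ (uvular).
Nasal: /n/ (alveolar), /ŋ/ (velar), /ɴ/ (uvular).
Gaps, from front to back: retroflex lacks nasal (/ɳ/); palatal lacks nasal (/ɲ/).

/ɳ/, /ɲ/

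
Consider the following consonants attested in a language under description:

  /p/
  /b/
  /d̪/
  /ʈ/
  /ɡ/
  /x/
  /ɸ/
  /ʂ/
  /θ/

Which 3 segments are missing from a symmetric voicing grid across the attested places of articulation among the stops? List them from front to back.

Voiceless: /p/ (bilabial), /ʈ/ (retroflex).
Voiced: /b/ (bilabial), /d̪/ (dental), /ɡ/ (velar).
Gaps, from front to back: dental lacks voiceless (/t̪/); retroflex lacks voiced (/ɖ/); velar lacks voiceless (/k/).

/t̪/, /ɖ/, /k/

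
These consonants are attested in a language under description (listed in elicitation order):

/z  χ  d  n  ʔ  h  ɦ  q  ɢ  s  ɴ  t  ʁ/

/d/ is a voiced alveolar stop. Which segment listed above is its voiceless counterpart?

The voiceless counterpart is a voiceless alveolar stop — in this inventory, /t/.

/t/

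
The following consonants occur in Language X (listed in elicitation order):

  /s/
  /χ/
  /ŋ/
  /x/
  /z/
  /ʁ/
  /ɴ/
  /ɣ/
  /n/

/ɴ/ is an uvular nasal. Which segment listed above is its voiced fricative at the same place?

/ʁ/

The voiced fricative at the same place is a voiced uvular fricative — in this inventory, /ʁ/.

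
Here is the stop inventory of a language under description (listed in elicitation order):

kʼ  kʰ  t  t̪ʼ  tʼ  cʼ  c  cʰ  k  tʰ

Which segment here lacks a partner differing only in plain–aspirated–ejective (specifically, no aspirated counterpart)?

Alveolar: /t/ ~ /tʰ/ ~ /tʼ/
Palatal: /c/ ~ /cʰ/ ~ /cʼ/
Velar: /k/ ~ /kʰ/ ~ /kʼ/
Dental: only /t̪ʼ/ (ejective); no aspirated partner.
So /t̪ʼ/ is the unpaired segment.

/t̪ʼ/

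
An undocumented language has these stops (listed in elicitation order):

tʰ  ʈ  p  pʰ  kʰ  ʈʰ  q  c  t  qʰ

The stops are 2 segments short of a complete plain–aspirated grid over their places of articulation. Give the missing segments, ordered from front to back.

/cʰ/, /k/

Plain: /p/ (bilabial), /t/ (alveolar), /ʈ/ (retroflex), /c/ (palatal), /q/ (uvular).
Aspirated: /pʰ/ (bilabial), /tʰ/ (alveolar), /ʈʰ/ (retroflex), /kʰ/ (velar), /qʰ/ (uvular).
Gaps, from front to back: palatal lacks aspirated (/cʰ/); velar lacks plain (/k/).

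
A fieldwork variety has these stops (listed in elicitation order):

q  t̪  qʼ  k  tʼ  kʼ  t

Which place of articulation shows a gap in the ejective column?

dental

Plain: /t̪/ (dental), /t/ (alveolar), /k/ (velar), /q/ (uvular).
Ejective: /tʼ/ (alveolar), /kʼ/ (velar), /qʼ/ (uvular).
Every place of articulation has an ejective member except dental, where /t̪ʼ/ would be expected.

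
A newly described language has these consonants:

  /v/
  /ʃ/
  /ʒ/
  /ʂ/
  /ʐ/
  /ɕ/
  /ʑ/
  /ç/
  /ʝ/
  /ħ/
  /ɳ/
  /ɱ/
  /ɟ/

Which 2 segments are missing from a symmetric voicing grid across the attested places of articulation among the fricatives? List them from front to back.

labiodental: voiceless —, voiced /v/.
postalveolar: voiceless /ʃ/, voiced /ʒ/.
retroflex: voiceless /ʂ/, voiced /ʐ/.
alveolo-palatal: voiceless /ɕ/, voiced /ʑ/.
palatal: voiceless /ç/, voiced /ʝ/.
pharyngeal: voiceless /ħ/, voiced —.
Gaps, from front to back: labiodental lacks voiceless (/f/); pharyngeal lacks voiced (/ʕ/).

/f/, /ʕ/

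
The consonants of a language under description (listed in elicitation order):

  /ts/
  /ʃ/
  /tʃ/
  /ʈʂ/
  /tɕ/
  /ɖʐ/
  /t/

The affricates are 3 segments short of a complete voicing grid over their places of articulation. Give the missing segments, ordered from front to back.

alveolar: voiceless /ts/, voiced —.
postalveolar: voiceless /tʃ/, voiced —.
retroflex: voiceless /ʈʂ/, voiced /ɖʐ/.
alveolo-palatal: voiceless /tɕ/, voiced —.
Gaps, from front to back: alveolar lacks voiced (/dz/); postalveolar lacks voiced (/dʒ/); alveolo-palatal lacks voiced (/dʑ/).

/dz/, /dʒ/, /dʑ/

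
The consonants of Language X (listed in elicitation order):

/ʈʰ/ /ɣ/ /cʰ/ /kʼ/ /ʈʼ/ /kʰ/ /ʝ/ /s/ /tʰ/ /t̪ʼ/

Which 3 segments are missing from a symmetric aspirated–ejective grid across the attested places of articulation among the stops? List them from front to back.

/t̪ʰ/, /tʼ/, /cʼ/

place of articulation  aspirated  ejective
dental            —         t̪ʼ     
alveolar          tʰ        —       
retroflex         ʈʰ        ʈʼ      
palatal           cʰ        —       
velar             kʰ        kʼ      
Gaps, from front to back: dental lacks aspirated (/t̪ʰ/); alveolar lacks ejective (/tʼ/); palatal lacks ejective (/cʼ/).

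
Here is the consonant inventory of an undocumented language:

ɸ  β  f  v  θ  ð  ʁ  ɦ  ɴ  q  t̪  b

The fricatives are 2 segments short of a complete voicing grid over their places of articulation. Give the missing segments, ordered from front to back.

bilabial: voiceless /ɸ/, voiced /β/.
labiodental: voiceless /f/, voiced /v/.
dental: voiceless /θ/, voiced /ð/.
uvular: voiceless —, voiced /ʁ/.
glottal: voiceless —, voiced /ɦ/.
Gaps, from front to back: uvular lacks voiceless (/χ/); glottal lacks voiceless (/h/).

/χ/, /h/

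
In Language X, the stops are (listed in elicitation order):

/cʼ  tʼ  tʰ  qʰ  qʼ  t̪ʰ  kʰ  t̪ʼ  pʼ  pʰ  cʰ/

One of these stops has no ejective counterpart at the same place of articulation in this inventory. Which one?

Bilabial: /pʰ/ ~ /pʼ/
Dental: /t̪ʰ/ ~ /t̪ʼ/
Alveolar: /tʰ/ ~ /tʼ/
Palatal: /cʰ/ ~ /cʼ/
Uvular: /qʰ/ ~ /qʼ/
Velar: only /kʰ/ (aspirated); no ejective partner.
So /kʰ/ is the unpaired segment.

/kʰ/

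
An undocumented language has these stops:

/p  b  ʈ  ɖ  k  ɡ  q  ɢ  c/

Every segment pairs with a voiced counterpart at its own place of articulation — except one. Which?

/c/

Bilabial: /p/ ~ /b/
Retroflex: /ʈ/ ~ /ɖ/
Velar: /k/ ~ /ɡ/
Uvular: /q/ ~ /ɢ/
Palatal: only /c/ (voiceless); no voiced partner.
So /c/ is the unpaired segment.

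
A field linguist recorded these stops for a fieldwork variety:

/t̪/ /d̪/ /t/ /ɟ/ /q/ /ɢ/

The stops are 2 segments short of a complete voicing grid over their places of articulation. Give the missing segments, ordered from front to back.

dental: voiceless /t̪/, voiced /d̪/.
alveolar: voiceless /t/, voiced —.
palatal: voiceless —, voiced /ɟ/.
uvular: voiceless /q/, voiced /ɢ/.
Gaps, from front to back: alveolar lacks voiced (/d/); palatal lacks voiceless (/c/).

/d/, /c/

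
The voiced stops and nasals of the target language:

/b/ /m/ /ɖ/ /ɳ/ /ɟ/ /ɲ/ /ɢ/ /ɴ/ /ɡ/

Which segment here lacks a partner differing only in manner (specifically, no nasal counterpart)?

/ɡ/

Bilabial: /b/ ~ /m/
Retroflex: /ɖ/ ~ /ɳ/
Palatal: /ɟ/ ~ /ɲ/
Uvular: /ɢ/ ~ /ɴ/
Velar: only /ɡ/ (oral stop); no nasal partner.
So /ɡ/ is the unpaired segment.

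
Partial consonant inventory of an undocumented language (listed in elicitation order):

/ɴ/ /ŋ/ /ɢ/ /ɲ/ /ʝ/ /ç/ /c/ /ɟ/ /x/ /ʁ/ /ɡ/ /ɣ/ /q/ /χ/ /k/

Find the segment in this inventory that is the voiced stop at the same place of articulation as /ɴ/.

/ɴ/ is an uvular nasal.
The voiced stop at the same place is a voiced uvular stop — in this inventory, /ɢ/.

/ɢ/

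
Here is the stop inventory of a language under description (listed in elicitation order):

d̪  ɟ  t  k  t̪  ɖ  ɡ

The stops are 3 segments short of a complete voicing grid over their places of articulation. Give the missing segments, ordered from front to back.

/d/, /ʈ/, /c/

dental: voiceless /t̪/, voiced /d̪/.
alveolar: voiceless /t/, voiced —.
retroflex: voiceless —, voiced /ɖ/.
palatal: voiceless —, voiced /ɟ/.
velar: voiceless /k/, voiced /ɡ/.
Gaps, from front to back: alveolar lacks voiced (/d/); retroflex lacks voiceless (/ʈ/); palatal lacks voiceless (/c/).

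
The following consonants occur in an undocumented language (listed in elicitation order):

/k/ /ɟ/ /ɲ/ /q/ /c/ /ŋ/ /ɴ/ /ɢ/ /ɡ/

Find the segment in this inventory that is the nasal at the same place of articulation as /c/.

/c/ is a voiceless palatal stop.
The nasal at the same place is a palatal nasal — in this inventory, /ɲ/.

/ɲ/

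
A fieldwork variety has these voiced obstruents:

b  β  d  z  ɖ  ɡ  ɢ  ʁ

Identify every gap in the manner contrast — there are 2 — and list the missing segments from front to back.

/ʐ/, /ɣ/

bilabial: stop /b/, fricative /β/.
alveolar: stop /d/, fricative /z/.
retroflex: stop /ɖ/, fricative —.
velar: stop /ɡ/, fricative —.
uvular: stop /ɢ/, fricative /ʁ/.
Gaps, from front to back: retroflex lacks fricative (/ʐ/); velar lacks fricative (/ɣ/).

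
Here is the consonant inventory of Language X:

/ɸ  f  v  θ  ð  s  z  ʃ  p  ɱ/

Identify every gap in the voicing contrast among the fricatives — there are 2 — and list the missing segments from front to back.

/β/, /ʒ/

bilabial: voiceless /ɸ/, voiced —.
labiodental: voiceless /f/, voiced /v/.
dental: voiceless /θ/, voiced /ð/.
alveolar: voiceless /s/, voiced /z/.
postalveolar: voiceless /ʃ/, voiced —.
Gaps, from front to back: bilabial lacks voiced (/β/); postalveolar lacks voiced (/ʒ/).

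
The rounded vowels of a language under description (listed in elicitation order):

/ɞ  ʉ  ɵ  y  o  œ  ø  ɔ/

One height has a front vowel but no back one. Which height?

high

height            front     central   back    
high              y         ʉ         —       
high-mid          ø         ɵ         o       
low-mid           œ         ɞ         ɔ       
Every height has a back member except high, where /u/ would be expected.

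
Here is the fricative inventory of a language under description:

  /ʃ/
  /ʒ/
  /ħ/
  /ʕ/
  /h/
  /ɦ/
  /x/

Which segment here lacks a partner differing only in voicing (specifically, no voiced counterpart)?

/x/

Postalveolar: /ʃ/ ~ /ʒ/
Pharyngeal: /ħ/ ~ /ʕ/
Glottal: /h/ ~ /ɦ/
Velar: only /x/ (voiceless); no voiced partner.
So /x/ is the unpaired segment.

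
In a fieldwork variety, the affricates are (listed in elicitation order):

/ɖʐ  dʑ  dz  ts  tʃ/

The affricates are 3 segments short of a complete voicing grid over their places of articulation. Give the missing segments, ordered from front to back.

alveolar: voiceless /ts/, voiced /dz/.
postalveolar: voiceless /tʃ/, voiced —.
retroflex: voiceless —, voiced /ɖʐ/.
alveolo-palatal: voiceless —, voiced /dʑ/.
Gaps, from front to back: postalveolar lacks voiced (/dʒ/); retroflex lacks voiceless (/ʈʂ/); alveolo-palatal lacks voiceless (/tɕ/).

/dʒ/, /ʈʂ/, /tɕ/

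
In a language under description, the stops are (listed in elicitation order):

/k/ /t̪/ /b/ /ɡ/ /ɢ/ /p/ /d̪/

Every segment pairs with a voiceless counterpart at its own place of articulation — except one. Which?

Bilabial: /p/ ~ /b/
Dental: /t̪/ ~ /d̪/
Velar: /k/ ~ /ɡ/
Uvular: only /ɢ/ (voiced); no voiceless partner.
So /ɢ/ is the unpaired segment.

/ɢ/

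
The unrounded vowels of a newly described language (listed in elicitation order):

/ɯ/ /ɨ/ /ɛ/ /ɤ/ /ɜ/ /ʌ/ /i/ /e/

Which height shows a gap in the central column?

high: front /i/, central /ɨ/, back /ɯ/.
high-mid: front /e/, central —, back /ɤ/.
low-mid: front /ɛ/, central /ɜ/, back /ʌ/.
Every height has a central member except high-mid, where /ɘ/ would be expected.

high-mid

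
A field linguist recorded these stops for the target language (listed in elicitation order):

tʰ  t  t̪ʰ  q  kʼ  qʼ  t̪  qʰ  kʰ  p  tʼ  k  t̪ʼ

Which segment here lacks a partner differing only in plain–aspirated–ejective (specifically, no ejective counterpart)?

/p/

Dental: /t̪/ ~ /t̪ʰ/ ~ /t̪ʼ/
Alveolar: /t/ ~ /tʰ/ ~ /tʼ/
Velar: /k/ ~ /kʰ/ ~ /kʼ/
Uvular: /q/ ~ /qʰ/ ~ /qʼ/
Bilabial: only /p/ (plain); no ejective partner.
So /p/ is the unpaired segment.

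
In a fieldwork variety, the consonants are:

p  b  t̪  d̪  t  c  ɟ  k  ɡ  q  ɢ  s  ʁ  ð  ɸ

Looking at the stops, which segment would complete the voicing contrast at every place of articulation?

/d/

bilabial: voiceless /p/, voiced /b/.
dental: voiceless /t̪/, voiced /d̪/.
alveolar: voiceless /t/, voiced —.
palatal: voiceless /c/, voiced /ɟ/.
velar: voiceless /k/, voiced /ɡ/.
uvular: voiceless /q/, voiced /ɢ/.
The alveolar row has no voiced member, so the gap is the voiced alveolar stop /d/.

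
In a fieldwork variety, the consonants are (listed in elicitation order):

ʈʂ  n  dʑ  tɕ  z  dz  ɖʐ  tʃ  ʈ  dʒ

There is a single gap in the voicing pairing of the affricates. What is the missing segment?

alveolar: voiceless —, voiced /dz/.
postalveolar: voiceless /tʃ/, voiced /dʒ/.
retroflex: voiceless /ʈʂ/, voiced /ɖʐ/.
alveolo-palatal: voiceless /tɕ/, voiced /dʑ/.
The alveolar row has no voiceless member, so the gap is the voiceless alveolar affricate /ts/.

/ts/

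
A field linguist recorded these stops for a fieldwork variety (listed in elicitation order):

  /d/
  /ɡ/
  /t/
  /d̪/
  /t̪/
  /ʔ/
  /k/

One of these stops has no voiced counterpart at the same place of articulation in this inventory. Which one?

/ʔ/

Dental: /t̪/ ~ /d̪/
Alveolar: /t/ ~ /d/
Velar: /k/ ~ /ɡ/
Glottal: only /ʔ/ (voiceless); no voiced partner.
So /ʔ/ is the unpaired segment.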